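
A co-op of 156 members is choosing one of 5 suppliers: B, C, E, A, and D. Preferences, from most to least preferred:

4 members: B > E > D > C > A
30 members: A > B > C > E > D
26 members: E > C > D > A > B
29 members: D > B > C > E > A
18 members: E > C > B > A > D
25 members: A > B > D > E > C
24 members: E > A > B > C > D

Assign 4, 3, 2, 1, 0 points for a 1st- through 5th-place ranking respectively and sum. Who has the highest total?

B: 4·4 + 30·3 + 26·0 + 29·3 + 18·2 + 25·3 + 24·2 = 352
C: 4·1 + 30·2 + 26·3 + 29·2 + 18·3 + 25·0 + 24·1 = 278
E: 4·3 + 30·1 + 26·4 + 29·1 + 18·4 + 25·1 + 24·4 = 368
A: 4·0 + 30·4 + 26·1 + 29·0 + 18·1 + 25·4 + 24·3 = 336
D: 4·2 + 30·0 + 26·2 + 29·4 + 18·0 + 25·2 + 24·0 = 226
E has the highest Borda score (368).

E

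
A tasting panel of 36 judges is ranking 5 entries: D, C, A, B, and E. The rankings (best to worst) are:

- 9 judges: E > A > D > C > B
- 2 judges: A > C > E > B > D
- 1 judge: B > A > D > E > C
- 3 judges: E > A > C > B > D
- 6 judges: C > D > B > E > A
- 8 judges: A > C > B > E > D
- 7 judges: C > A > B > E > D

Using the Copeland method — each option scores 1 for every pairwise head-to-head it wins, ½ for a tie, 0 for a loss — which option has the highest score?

A

D: loses to C, A, B, and E → score 0.
C: beats D, B, and E; loses to A → score 3.
A: beats D, C, and B; ties E → score 3.5.
B: beats D and E; loses to C and A → score 2.
E: beats D; ties A; loses to C and B → score 1.5.
A has the best pairwise record.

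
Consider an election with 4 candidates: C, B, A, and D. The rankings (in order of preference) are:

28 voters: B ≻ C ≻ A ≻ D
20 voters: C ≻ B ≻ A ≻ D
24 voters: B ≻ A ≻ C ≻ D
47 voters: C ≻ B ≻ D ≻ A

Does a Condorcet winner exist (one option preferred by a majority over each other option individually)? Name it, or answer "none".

C vs B: 67–52 for C.
C vs A: 95–24 for C.
C vs D: 119–0 for C.
C beats every other option head-to-head.

C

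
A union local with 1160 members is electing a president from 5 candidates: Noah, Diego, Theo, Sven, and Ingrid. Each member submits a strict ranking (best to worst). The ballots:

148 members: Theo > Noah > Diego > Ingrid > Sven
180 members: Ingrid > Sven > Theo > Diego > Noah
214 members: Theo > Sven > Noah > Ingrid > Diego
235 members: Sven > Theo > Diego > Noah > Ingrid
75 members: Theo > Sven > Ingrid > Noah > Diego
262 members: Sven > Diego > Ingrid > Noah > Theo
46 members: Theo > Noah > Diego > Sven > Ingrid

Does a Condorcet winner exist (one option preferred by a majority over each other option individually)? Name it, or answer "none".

Sven vs Noah: 966–194 for Sven.
Sven vs Diego: 966–194 for Sven.
Sven vs Theo: 677–483 for Sven.
Sven vs Ingrid: 832–328 for Sven.
Sven beats every other option head-to-head.

Sven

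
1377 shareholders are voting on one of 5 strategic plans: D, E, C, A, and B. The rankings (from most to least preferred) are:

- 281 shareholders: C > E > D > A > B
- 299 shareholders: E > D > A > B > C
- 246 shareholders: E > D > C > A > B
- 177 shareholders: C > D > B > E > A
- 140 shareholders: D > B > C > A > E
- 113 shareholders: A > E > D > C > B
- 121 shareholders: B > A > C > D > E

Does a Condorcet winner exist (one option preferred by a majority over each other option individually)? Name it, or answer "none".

Checking pairwise contests:
E beats D 939–438.
C beats E 719–658.
D beats C 798–579.
D beats A 1143–234.
D beats B 1256–121.
Every option loses at least one head-to-head, so there is no Condorcet winner.

none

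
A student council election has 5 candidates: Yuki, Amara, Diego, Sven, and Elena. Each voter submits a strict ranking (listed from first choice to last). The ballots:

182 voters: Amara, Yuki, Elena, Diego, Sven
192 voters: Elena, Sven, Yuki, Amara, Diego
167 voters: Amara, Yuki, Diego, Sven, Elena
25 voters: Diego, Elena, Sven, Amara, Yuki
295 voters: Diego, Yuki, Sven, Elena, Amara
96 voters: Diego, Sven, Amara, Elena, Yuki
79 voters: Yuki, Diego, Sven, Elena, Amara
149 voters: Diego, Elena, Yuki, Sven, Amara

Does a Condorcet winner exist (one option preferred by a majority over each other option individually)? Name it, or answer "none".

Yuki

Yuki vs Amara: 715–470 for Yuki.
Yuki vs Diego: 620–565 for Yuki.
Yuki vs Sven: 872–313 for Yuki.
Yuki vs Elena: 723–462 for Yuki.
Yuki beats every other option head-to-head.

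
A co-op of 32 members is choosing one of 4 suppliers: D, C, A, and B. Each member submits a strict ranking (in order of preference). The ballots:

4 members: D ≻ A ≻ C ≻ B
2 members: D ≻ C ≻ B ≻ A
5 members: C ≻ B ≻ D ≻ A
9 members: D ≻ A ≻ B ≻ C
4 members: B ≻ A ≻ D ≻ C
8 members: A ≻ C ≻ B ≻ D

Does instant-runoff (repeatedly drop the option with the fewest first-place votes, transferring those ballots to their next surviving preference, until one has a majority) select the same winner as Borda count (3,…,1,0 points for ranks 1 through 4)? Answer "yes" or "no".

Instant-runoff — R1 D 15, C 5, A 8, B 4 (B out); R2 D 15, C 5, A 12 (C out); R3 D 20, A 12 (D winner). Winner: D.
Borda — scores: D 54, C 39, A 58, B 41. Winner: A.
The two methods disagree.

no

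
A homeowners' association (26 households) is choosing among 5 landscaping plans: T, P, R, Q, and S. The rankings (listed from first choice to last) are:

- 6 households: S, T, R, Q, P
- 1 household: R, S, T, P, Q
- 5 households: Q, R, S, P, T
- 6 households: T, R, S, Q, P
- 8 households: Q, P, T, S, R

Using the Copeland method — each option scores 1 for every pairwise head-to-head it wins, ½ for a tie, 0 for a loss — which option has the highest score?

T

T: beats R and S; ties P and Q → score 3.
P: ties T; loses to R, Q, and S → score 0.5.
R: beats P; ties Q; loses to T and S → score 1.5.
Q: beats P; ties T, R, and S → score 2.5.
S: beats P and R; ties Q; loses to T → score 2.5.
T has the best pairwise record.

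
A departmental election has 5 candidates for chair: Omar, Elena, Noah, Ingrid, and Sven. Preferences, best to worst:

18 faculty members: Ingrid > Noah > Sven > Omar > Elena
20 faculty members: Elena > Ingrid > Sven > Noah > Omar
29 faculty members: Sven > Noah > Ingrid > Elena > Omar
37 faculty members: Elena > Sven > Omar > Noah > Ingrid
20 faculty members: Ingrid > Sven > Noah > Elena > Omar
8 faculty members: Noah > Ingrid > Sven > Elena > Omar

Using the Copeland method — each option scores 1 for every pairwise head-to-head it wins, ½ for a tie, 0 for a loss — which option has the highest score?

Sven

Omar: loses to Elena, Noah, Ingrid, and Sven → score 0.
Elena: beats Omar; loses to Noah, Ingrid, and Sven → score 1.
Noah: beats Omar, Elena, and Ingrid; loses to Sven → score 3.
Ingrid: beats Omar and Elena; ties Sven; loses to Noah → score 2.5.
Sven: beats Omar, Elena, and Noah; ties Ingrid → score 3.5.
Sven has the best pairwise record.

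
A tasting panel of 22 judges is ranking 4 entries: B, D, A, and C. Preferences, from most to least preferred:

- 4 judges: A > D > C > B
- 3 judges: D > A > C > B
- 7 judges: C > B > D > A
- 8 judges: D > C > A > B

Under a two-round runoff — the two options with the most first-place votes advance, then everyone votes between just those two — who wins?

Round 1 first-place votes: B 0, D 11, A 4, C 7.
D and C advance.
Runoff: D is preferred to C by 15 voters; C by 7.
D wins the runoff.

D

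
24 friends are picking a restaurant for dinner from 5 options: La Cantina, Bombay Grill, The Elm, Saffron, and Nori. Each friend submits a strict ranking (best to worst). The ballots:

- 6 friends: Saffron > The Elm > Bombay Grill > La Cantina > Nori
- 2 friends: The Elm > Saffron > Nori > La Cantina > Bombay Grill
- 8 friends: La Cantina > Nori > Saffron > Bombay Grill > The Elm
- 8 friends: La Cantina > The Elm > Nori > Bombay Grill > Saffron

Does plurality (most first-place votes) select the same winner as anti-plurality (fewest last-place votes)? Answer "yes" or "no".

yes

Plurality — first-place votes: La Cantina 16, Bombay Grill 0, The Elm 2, Saffron 6, Nori 0. Winner: La Cantina.
Anti-plurality — last-place votes: La Cantina 0, Bombay Grill 2, The Elm 8, Saffron 8, Nori 6. Winner: La Cantina.
The two methods agree.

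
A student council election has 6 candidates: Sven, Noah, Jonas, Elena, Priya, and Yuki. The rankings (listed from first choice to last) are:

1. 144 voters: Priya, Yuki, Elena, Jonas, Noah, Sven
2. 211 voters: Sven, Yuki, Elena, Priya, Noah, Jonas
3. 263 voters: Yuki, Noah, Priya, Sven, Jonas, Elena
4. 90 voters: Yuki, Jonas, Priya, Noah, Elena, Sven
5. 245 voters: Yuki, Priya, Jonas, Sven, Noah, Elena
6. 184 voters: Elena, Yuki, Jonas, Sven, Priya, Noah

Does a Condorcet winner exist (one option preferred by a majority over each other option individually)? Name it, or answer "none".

Yuki vs Sven: 926–211 for Yuki.
Yuki vs Noah: 1137–0 for Yuki.
Yuki vs Jonas: 1137–0 for Yuki.
Yuki vs Elena: 953–184 for Yuki.
Yuki vs Priya: 993–144 for Yuki.
Yuki beats every other option head-to-head.

Yuki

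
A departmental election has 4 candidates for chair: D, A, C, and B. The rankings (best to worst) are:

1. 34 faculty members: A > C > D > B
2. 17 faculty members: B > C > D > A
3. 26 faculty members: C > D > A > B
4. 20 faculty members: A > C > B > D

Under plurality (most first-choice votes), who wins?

A

First-place votes: D 0, A 54, C 26, B 17.
A has the most first-place votes.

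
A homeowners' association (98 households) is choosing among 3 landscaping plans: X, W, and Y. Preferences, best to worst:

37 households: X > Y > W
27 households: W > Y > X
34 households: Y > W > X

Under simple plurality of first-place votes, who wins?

First-place votes: X 37, W 27, Y 34.
X has the most first-place votes.

X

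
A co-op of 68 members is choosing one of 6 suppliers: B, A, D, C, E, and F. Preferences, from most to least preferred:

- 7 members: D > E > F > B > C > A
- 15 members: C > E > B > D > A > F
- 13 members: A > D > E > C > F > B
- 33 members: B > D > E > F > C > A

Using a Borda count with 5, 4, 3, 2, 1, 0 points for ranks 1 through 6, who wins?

D

B: 7·2 + 15·3 + 13·0 + 33·5 = 224
A: 7·0 + 15·1 + 13·5 + 33·0 = 80
D: 7·5 + 15·2 + 13·4 + 33·4 = 249
C: 7·1 + 15·5 + 13·2 + 33·1 = 141
E: 7·4 + 15·4 + 13·3 + 33·3 = 226
F: 7·3 + 15·0 + 13·1 + 33·2 = 100
D has the highest Borda score (249).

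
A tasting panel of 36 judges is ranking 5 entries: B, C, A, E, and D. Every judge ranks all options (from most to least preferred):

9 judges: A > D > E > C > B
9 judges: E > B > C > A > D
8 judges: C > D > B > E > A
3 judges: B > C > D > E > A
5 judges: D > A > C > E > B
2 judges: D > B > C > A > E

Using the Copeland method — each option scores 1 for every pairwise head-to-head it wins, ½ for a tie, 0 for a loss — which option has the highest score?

B: beats A; loses to C, E, and D → score 1.
C: beats B, A, and D; ties E → score 3.5.
A: ties D; loses to B, C, and E → score 0.5.
E: beats B and A; ties C; loses to D → score 2.5.
D: beats B and E; ties A; loses to C → score 2.5.
C has the best pairwise record.

C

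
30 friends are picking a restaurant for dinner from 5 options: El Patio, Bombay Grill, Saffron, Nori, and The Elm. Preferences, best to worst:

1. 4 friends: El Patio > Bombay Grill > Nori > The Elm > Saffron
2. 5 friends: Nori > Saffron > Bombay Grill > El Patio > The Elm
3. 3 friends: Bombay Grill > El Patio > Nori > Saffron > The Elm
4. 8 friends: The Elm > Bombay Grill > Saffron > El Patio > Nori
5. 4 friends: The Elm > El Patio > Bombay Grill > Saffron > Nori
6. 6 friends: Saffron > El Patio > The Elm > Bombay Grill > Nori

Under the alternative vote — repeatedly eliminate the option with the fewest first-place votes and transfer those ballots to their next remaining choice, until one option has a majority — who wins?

Round 1: El Patio 4, Bombay Grill 3, Saffron 6, Nori 5, The Elm 12. Eliminate Bombay Grill.
Round 2: El Patio 7, Saffron 6, Nori 5, The Elm 12. Eliminate Nori.
Round 3: El Patio 7, Saffron 11, The Elm 12. Eliminate El Patio.
Round 4: Saffron 14, The Elm 16. The Elm has a majority.

The Elm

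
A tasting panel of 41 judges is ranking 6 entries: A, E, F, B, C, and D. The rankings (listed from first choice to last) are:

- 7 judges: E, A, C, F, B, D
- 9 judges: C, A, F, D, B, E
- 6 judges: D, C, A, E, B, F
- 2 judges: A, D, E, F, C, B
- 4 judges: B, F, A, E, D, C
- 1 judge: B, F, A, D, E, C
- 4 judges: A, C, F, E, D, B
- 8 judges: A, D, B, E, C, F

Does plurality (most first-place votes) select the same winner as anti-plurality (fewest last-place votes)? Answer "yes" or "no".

yes

Plurality — first-place votes: A 14, E 7, F 0, B 5, C 9, D 6. Winner: A.
Anti-plurality — last-place votes: A 0, E 9, F 14, B 6, C 5, D 7. Winner: A.
The two methods agree.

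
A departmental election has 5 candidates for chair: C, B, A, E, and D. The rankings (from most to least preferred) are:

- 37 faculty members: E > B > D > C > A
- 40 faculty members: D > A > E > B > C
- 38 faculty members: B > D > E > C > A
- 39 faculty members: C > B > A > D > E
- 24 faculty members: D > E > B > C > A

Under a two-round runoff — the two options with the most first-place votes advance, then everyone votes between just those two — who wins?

Round 1 first-place votes: C 39, B 38, A 0, E 37, D 64.
D and C advance.
Runoff: D is preferred to C by 139 voters; C by 39.
D wins the runoff.

D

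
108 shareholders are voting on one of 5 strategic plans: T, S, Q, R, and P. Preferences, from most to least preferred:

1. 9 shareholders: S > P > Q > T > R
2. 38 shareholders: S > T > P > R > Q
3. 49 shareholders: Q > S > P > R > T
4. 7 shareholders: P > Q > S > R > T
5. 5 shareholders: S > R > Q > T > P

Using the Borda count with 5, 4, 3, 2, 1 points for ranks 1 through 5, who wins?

S

T: 9·2 + 38·4 + 49·1 + 7·1 + 5·2 = 236
S: 9·5 + 38·5 + 49·4 + 7·3 + 5·5 = 477
Q: 9·3 + 38·1 + 49·5 + 7·4 + 5·3 = 353
R: 9·1 + 38·2 + 49·2 + 7·2 + 5·4 = 217
P: 9·4 + 38·3 + 49·3 + 7·5 + 5·1 = 337
S has the highest Borda score (477).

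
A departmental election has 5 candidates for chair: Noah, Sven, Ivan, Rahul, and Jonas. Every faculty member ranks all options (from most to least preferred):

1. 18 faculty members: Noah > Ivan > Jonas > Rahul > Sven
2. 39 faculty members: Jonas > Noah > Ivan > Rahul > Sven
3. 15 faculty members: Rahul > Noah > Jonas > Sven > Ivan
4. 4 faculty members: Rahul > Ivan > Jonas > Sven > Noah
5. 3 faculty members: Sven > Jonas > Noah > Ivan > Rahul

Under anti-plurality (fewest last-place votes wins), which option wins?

Last-place votes: Noah 4, Sven 57, Ivan 15, Rahul 3, Jonas 0.
Jonas is ranked last by the fewest voters, so Jonas wins.

Jonas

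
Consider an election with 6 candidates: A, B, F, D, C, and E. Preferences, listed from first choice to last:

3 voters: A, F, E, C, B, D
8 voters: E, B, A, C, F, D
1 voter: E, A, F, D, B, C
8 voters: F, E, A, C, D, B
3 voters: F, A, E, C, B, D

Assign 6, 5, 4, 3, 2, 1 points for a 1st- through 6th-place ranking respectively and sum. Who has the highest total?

A: 3·6 + 8·4 + 1·5 + 8·4 + 3·5 = 102
B: 3·2 + 8·5 + 1·2 + 8·1 + 3·2 = 62
F: 3·5 + 8·2 + 1·4 + 8·6 + 3·6 = 101
D: 3·1 + 8·1 + 1·3 + 8·2 + 3·1 = 33
C: 3·3 + 8·3 + 1·1 + 8·3 + 3·3 = 67
E: 3·4 + 8·6 + 1·6 + 8·5 + 3·4 = 118
E has the highest Borda score (118).

E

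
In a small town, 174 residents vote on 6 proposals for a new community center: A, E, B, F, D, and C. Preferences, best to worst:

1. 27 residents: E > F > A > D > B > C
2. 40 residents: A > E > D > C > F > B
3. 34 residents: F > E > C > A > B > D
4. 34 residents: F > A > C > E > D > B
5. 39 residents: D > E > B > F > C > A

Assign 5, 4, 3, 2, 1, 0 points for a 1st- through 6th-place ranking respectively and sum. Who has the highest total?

E

A: 27·3 + 40·5 + 34·2 + 34·4 + 39·0 = 485
E: 27·5 + 40·4 + 34·4 + 34·2 + 39·4 = 655
B: 27·1 + 40·0 + 34·1 + 34·0 + 39·3 = 178
F: 27·4 + 40·1 + 34·5 + 34·5 + 39·2 = 566
D: 27·2 + 40·3 + 34·0 + 34·1 + 39·5 = 403
C: 27·0 + 40·2 + 34·3 + 34·3 + 39·1 = 323
E has the highest Borda score (655).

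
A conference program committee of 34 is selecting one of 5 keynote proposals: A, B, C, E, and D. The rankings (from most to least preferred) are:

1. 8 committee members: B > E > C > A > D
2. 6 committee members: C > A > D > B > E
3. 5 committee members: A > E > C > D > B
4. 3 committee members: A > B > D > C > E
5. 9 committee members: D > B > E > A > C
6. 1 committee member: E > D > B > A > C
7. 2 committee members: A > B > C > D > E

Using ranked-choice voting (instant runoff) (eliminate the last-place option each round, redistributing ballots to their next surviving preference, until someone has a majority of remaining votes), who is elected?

Round 1: A 10, B 8, C 6, E 1, D 9. Eliminate E.
Round 2: A 10, B 8, C 6, D 10. Eliminate C.
Round 3: A 16, B 8, D 10. Eliminate B.
Round 4: A 24, D 10. A has a majority.

A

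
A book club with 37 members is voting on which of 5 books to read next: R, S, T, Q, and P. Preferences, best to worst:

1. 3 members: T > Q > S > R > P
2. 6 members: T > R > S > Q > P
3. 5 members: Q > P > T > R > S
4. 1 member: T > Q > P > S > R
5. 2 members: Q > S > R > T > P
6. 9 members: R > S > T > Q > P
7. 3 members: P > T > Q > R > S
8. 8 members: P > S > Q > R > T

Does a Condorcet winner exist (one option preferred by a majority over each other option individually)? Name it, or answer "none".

Checking pairwise contests:
Q beats R 22–15.
R beats S 23–14.
R beats T 19–18.
S beats Q 23–14.
R beats P 20–17.
Every option loses at least one head-to-head, so there is no Condorcet winner.

none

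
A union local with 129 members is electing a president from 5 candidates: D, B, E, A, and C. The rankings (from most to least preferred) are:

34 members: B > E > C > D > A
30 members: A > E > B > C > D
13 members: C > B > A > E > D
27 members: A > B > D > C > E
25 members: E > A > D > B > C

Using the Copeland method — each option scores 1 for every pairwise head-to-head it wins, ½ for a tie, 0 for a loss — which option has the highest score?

A

D: loses to B, E, A, and C → score 0.
B: beats D, E, and C; loses to A → score 3.
E: beats D and C; loses to B and A → score 2.
A: beats D, B, E, and C → score 4.
C: beats D; loses to B, E, and A → score 1.
A has the best pairwise record.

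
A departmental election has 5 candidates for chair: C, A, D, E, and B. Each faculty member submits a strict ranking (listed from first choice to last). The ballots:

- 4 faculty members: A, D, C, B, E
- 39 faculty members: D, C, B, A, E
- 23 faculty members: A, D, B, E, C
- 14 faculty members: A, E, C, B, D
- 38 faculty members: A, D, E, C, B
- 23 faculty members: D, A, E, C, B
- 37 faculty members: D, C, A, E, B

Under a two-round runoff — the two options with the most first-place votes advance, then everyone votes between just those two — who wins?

D

Round 1 first-place votes: C 0, A 79, D 99, E 0, B 0.
D and A advance.
Runoff: D is preferred to A by 99 voters; A by 79.
D wins the runoff.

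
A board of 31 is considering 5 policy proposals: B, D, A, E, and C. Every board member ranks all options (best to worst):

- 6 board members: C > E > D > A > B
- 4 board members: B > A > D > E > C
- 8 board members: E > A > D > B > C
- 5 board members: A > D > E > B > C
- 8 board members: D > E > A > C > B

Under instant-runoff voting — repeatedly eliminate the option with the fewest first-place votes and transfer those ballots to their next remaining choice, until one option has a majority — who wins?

Round 1: B 4, D 8, A 5, E 8, C 6. Eliminate B.
Round 2: D 8, A 9, E 8, C 6. Eliminate C.
Round 3: D 8, A 9, E 14. Eliminate D.
Round 4: A 9, E 22. E has a majority.

E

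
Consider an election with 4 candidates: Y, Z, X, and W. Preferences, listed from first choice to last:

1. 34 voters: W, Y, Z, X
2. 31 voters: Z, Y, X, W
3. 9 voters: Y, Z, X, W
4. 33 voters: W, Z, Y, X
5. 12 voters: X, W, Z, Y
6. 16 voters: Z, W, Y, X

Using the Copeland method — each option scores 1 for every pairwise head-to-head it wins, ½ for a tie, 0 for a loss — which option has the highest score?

W

Y: beats X; loses to Z and W → score 1.
Z: beats Y and X; loses to W → score 2.
X: loses to Y, Z, and W → score 0.
W: beats Y, Z, and X → score 3.
W has the best pairwise record.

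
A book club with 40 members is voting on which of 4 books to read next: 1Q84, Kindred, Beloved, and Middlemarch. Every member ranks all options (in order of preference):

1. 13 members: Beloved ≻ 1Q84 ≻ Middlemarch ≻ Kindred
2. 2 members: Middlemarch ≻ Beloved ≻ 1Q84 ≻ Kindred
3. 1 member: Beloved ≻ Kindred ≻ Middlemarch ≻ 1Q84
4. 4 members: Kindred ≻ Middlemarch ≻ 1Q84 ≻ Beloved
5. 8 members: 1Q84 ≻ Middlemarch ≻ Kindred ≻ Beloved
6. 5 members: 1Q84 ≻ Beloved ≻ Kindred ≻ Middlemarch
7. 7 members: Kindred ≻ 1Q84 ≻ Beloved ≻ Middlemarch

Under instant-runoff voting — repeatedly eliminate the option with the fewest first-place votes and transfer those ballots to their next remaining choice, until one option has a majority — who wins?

1Q84

Round 1: 1Q84 13, Kindred 11, Beloved 14, Middlemarch 2. Eliminate Middlemarch.
Round 2: 1Q84 13, Kindred 11, Beloved 16. Eliminate Kindred.
Round 3: 1Q84 24, Beloved 16. 1Q84 has a majority.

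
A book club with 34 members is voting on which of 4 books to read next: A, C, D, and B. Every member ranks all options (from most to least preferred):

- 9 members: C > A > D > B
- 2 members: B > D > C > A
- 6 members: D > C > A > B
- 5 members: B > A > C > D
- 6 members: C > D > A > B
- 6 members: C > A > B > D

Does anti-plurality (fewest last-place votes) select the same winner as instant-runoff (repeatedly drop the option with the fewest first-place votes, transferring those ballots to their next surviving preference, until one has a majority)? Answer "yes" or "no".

Anti-plurality — last-place votes: A 2, C 0, D 11, B 21. Winner: C.
Instant-runoff — R1 A 0, C 21, D 6, B 7 (C winner). Winner: C.
The two methods agree.

yes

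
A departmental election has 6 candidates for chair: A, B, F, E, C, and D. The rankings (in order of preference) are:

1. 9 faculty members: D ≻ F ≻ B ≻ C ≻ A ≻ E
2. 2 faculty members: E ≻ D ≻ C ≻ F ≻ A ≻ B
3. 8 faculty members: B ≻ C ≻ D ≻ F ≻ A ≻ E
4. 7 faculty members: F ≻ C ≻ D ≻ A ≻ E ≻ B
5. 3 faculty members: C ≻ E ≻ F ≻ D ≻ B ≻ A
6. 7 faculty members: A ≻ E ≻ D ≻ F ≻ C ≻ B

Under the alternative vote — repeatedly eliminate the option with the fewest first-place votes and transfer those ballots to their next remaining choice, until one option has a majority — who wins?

Round 1: A 7, B 8, F 7, E 2, C 3, D 9. Eliminate E.
Round 2: A 7, B 8, F 7, C 3, D 11. Eliminate C.
Round 3: A 7, B 8, F 10, D 11. Eliminate A.
Round 4: B 8, F 10, D 18. Eliminate B.
Round 5: F 10, D 26. D has a majority.

D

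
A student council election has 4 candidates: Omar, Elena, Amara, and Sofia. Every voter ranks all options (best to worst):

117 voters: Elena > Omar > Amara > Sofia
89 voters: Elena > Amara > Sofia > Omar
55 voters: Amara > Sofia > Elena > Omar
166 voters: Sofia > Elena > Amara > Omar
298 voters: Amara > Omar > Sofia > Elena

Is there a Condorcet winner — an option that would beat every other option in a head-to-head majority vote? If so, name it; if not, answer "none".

Checking pairwise contests:
Elena beats Omar 427–298.
Sofia beats Elena 519–206.
Elena beats Amara 372–353.
Omar beats Sofia 415–310.
Every option loses at least one head-to-head, so there is no Condorcet winner.

none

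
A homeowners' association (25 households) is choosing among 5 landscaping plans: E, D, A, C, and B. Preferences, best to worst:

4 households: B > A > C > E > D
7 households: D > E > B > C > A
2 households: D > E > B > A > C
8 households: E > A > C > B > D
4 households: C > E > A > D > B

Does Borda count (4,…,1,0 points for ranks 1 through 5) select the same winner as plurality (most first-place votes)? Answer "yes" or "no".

no

Borda — scores: E 75, D 40, A 46, C 47, B 42. Winner: E.
Plurality — first-place votes: E 8, D 9, A 0, C 4, B 4. Winner: D.
The two methods disagree.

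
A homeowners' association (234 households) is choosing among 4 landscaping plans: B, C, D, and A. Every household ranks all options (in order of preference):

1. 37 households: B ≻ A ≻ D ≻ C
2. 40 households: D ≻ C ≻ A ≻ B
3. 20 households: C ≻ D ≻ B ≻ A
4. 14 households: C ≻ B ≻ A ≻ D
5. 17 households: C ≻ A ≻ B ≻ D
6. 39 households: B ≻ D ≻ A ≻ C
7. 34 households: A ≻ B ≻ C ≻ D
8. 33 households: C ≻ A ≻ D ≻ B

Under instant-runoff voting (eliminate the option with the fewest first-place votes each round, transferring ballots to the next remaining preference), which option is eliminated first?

A

Round 1: B 76, C 84, D 40, A 34. Eliminate A.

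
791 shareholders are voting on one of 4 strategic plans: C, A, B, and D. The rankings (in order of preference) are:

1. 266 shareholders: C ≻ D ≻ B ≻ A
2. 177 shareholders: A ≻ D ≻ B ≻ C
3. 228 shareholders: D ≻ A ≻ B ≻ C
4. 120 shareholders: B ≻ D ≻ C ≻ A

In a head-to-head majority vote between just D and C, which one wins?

D

Voters preferring D to C: 525; preferring C to D: 266.
D wins the head-to-head.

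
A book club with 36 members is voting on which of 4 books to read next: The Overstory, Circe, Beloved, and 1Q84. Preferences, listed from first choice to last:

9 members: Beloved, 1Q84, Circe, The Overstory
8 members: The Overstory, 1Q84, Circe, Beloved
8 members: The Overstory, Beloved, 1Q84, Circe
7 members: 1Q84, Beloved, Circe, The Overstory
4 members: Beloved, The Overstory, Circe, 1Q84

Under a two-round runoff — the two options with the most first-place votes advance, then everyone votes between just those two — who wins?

Round 1 first-place votes: The Overstory 16, Circe 0, Beloved 13, 1Q84 7.
The Overstory and Beloved advance.
Runoff: The Overstory is preferred to Beloved by 16 voters; Beloved by 20.
Beloved wins the runoff.

Beloved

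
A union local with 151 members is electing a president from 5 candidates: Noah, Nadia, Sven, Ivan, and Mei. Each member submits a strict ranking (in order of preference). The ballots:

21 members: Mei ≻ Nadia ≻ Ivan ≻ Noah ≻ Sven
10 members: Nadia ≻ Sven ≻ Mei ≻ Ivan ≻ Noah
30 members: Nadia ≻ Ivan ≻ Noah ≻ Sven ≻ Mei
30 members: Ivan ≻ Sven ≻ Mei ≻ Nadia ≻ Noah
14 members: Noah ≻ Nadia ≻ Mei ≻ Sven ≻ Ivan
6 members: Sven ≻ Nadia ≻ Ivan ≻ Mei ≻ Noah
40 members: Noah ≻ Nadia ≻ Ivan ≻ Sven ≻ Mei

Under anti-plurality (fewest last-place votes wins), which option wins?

Nadia

Last-place votes: Noah 46, Nadia 0, Sven 21, Ivan 14, Mei 70.
Nadia is ranked last by the fewest voters, so Nadia wins.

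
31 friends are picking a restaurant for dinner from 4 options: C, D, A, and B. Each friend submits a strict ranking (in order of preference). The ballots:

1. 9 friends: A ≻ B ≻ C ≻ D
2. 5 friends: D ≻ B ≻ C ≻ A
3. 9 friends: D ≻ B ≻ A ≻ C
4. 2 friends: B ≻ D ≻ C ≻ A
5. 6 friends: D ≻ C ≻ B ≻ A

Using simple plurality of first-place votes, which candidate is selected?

First-place votes: C 0, D 20, A 9, B 2.
D has the most first-place votes.

D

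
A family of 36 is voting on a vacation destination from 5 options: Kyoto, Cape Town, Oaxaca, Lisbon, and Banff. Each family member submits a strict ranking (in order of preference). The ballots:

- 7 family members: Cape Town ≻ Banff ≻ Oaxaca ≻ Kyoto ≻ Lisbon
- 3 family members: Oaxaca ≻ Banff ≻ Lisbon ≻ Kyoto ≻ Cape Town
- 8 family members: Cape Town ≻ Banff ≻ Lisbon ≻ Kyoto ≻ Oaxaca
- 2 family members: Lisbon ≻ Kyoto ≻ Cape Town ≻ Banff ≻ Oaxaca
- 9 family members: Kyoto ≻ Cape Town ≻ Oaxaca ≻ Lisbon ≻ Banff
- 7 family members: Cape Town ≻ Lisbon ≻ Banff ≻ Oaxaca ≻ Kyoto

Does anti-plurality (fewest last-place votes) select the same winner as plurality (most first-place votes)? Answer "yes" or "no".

yes

Anti-plurality — last-place votes: Kyoto 7, Cape Town 3, Oaxaca 10, Lisbon 7, Banff 9. Winner: Cape Town.
Plurality — first-place votes: Kyoto 9, Cape Town 22, Oaxaca 3, Lisbon 2, Banff 0. Winner: Cape Town.
The two methods agree.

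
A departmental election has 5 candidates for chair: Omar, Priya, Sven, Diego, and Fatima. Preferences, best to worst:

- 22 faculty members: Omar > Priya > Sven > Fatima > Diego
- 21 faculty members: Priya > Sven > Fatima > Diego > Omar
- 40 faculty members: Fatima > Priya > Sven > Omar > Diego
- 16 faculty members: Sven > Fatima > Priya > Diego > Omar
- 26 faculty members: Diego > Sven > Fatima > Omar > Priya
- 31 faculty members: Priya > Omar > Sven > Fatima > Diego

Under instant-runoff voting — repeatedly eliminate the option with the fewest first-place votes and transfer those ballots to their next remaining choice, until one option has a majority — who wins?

Fatima

Round 1: Omar 22, Priya 52, Sven 16, Diego 26, Fatima 40. Eliminate Sven.
Round 2: Omar 22, Priya 52, Diego 26, Fatima 56. Eliminate Omar.
Round 3: Priya 74, Diego 26, Fatima 56. Eliminate Diego.
Round 4: Priya 74, Fatima 82. Fatima has a majority.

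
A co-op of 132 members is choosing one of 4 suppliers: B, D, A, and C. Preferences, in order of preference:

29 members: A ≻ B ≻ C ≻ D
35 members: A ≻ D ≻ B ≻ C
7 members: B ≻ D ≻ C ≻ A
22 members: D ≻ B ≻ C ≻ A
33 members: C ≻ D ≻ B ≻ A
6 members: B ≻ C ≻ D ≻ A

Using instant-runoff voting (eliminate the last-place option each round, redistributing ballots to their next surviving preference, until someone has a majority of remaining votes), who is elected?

C

Round 1: B 13, D 22, A 64, C 33. Eliminate B.
Round 2: D 29, A 64, C 39. Eliminate D.
Round 3: A 64, C 68. C has a majority.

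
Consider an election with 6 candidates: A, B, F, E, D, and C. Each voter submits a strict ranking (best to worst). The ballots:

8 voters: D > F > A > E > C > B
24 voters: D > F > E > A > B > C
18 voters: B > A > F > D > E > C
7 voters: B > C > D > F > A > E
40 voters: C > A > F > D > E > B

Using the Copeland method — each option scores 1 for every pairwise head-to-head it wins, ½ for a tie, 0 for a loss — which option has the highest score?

A: beats B, F, E, D, and C → score 5.
B: beats C; loses to A, F, E, and D → score 1.
F: beats B, E, D, and C; loses to A → score 4.
E: beats B and C; loses to A, F, and D → score 2.
D: beats B, E, and C; loses to A and F → score 3.
C: loses to A, B, F, E, and D → score 0.
A has the best pairwise record.

A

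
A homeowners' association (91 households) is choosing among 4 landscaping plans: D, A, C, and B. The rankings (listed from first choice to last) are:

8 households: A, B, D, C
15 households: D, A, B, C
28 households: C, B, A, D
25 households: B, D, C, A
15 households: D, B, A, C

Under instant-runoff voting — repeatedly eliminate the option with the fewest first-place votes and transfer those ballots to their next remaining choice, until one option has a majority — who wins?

B

Round 1: D 30, A 8, C 28, B 25. Eliminate A.
Round 2: D 30, C 28, B 33. Eliminate C.
Round 3: D 30, B 61. B has a majority.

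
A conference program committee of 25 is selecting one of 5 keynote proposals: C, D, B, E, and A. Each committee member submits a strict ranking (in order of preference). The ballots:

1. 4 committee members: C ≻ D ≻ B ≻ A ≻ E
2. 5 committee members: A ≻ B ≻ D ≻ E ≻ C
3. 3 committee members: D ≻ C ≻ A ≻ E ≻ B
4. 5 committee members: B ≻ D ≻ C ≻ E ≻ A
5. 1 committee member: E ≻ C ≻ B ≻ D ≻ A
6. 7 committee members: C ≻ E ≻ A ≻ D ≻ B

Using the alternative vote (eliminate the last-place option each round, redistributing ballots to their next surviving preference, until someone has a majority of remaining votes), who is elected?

C

Round 1: C 11, D 3, B 5, E 1, A 5. Eliminate E.
Round 2: C 12, D 3, B 5, A 5. Eliminate D.
Round 3: C 15, B 5, A 5. C has a majority.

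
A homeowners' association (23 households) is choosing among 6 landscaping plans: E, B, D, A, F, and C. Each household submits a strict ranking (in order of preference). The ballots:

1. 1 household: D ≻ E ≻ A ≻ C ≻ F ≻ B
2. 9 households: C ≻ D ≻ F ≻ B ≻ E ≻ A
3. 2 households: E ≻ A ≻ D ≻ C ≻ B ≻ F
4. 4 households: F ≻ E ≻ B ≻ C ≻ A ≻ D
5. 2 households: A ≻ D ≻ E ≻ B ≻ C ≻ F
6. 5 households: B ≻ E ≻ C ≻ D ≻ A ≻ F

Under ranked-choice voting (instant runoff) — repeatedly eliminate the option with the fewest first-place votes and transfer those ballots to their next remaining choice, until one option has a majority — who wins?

Round 1: E 2, B 5, D 1, A 2, F 4, C 9. Eliminate D.
Round 2: E 3, B 5, A 2, F 4, C 9. Eliminate A.
Round 3: E 5, B 5, F 4, C 9. Eliminate F.
Round 4: E 9, B 5, C 9. Eliminate B.
Round 5: E 14, C 9. E has a majority.

E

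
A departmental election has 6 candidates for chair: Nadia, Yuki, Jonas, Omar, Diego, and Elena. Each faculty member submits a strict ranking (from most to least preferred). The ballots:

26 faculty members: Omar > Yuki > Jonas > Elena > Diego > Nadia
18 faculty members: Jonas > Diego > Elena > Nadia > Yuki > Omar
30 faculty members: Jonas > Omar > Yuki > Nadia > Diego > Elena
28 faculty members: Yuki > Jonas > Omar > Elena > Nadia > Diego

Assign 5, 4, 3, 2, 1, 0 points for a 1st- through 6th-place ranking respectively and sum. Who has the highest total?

Jonas

Nadia: 26·0 + 18·2 + 30·2 + 28·1 = 124
Yuki: 26·4 + 18·1 + 30·3 + 28·5 = 352
Jonas: 26·3 + 18·5 + 30·5 + 28·4 = 430
Omar: 26·5 + 18·0 + 30·4 + 28·3 = 334
Diego: 26·1 + 18·4 + 30·1 + 28·0 = 128
Elena: 26·2 + 18·3 + 30·0 + 28·2 = 162
Jonas has the highest Borda score (430).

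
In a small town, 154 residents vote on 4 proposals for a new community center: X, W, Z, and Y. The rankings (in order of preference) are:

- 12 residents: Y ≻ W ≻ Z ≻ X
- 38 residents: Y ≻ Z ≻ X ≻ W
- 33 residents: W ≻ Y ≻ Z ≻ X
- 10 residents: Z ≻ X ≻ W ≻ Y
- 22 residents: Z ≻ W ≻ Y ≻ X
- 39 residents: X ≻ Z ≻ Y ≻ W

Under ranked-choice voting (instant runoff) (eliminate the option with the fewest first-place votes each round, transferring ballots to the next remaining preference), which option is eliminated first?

Z

Round 1: X 39, W 33, Z 32, Y 50. Eliminate Z.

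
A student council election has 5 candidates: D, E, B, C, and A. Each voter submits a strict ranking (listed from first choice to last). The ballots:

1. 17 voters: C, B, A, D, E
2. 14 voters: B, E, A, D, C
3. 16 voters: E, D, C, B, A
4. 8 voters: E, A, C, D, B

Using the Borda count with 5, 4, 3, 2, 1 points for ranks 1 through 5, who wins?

D: 17·2 + 14·2 + 16·4 + 8·2 = 142
E: 17·1 + 14·4 + 16·5 + 8·5 = 193
B: 17·4 + 14·5 + 16·2 + 8·1 = 178
C: 17·5 + 14·1 + 16·3 + 8·3 = 171
A: 17·3 + 14·3 + 16·1 + 8·4 = 141
E has the highest Borda score (193).

E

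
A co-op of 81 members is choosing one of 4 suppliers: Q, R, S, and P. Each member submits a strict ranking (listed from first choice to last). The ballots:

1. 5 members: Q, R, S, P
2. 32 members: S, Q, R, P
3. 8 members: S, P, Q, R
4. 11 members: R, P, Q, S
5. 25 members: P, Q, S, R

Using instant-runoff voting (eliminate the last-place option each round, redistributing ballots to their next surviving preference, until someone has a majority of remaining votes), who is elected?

S

Round 1: Q 5, R 11, S 40, P 25. Eliminate Q.
Round 2: R 16, S 40, P 25. Eliminate R.
Round 3: S 45, P 36. S has a majority.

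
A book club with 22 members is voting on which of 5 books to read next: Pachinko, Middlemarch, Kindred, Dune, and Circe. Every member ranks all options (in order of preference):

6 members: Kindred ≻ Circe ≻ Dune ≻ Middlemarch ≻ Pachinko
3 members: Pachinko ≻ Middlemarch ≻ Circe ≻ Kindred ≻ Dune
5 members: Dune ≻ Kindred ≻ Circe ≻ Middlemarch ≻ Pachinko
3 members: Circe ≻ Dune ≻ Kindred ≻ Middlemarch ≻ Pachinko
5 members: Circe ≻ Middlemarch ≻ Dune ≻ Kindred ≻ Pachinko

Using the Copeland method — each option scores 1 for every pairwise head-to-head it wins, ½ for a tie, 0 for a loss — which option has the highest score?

Circe

Pachinko: loses to Middlemarch, Kindred, Dune, and Circe → score 0.
Middlemarch: beats Pachinko; loses to Kindred, Dune, and Circe → score 1.
Kindred: beats Pachinko and Middlemarch; ties Circe; loses to Dune → score 2.5.
Dune: beats Pachinko, Middlemarch, and Kindred; loses to Circe → score 3.
Circe: beats Pachinko, Middlemarch, and Dune; ties Kindred → score 3.5.
Circe has the best pairwise record.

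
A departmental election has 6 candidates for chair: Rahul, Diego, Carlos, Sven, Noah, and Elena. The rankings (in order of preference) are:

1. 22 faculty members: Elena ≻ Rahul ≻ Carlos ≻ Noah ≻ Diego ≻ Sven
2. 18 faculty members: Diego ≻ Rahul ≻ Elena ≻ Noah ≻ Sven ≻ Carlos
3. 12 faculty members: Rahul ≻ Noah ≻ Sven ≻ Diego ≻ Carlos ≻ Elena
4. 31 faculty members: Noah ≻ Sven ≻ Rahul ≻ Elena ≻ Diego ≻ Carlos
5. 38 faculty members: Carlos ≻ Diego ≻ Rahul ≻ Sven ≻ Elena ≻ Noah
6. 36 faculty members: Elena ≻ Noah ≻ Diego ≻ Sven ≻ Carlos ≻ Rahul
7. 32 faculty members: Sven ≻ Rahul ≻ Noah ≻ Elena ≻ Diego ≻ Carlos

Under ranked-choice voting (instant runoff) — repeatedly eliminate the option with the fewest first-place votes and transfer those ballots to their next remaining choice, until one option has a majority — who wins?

Round 1: Rahul 12, Diego 18, Carlos 38, Sven 32, Noah 31, Elena 58. Eliminate Rahul.
Round 2: Diego 18, Carlos 38, Sven 32, Noah 43, Elena 58. Eliminate Diego.
Round 3: Carlos 38, Sven 32, Noah 43, Elena 76. Eliminate Sven.
Round 4: Carlos 38, Noah 75, Elena 76. Eliminate Carlos.
Round 5: Noah 75, Elena 114. Elena has a majority.

Elena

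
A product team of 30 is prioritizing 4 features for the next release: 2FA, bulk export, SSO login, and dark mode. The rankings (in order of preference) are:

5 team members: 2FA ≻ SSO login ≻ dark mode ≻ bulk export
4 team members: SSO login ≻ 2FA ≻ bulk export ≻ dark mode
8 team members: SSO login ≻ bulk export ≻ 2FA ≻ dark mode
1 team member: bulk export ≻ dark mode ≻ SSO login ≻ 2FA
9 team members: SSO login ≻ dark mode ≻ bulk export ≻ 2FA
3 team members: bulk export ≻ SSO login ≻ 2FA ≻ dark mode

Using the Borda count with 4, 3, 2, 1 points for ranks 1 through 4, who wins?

SSO login

2FA: 5·4 + 4·3 + 8·2 + 1·1 + 9·1 + 3·2 = 64
bulk export: 5·1 + 4·2 + 8·3 + 1·4 + 9·2 + 3·4 = 71
SSO login: 5·3 + 4·4 + 8·4 + 1·2 + 9·4 + 3·3 = 110
dark mode: 5·2 + 4·1 + 8·1 + 1·3 + 9·3 + 3·1 = 55
SSO login has the highest Borda score (110).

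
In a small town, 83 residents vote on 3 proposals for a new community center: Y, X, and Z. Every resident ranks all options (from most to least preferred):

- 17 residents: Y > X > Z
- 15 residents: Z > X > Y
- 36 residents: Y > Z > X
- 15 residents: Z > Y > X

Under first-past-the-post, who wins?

First-place votes: Y 53, X 0, Z 30.
Y has the most first-place votes.

Y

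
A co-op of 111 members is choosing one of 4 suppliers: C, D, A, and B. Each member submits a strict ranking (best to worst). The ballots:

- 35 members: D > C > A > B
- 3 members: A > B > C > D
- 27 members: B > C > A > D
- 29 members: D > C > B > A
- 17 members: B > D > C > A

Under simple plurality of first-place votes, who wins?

First-place votes: C 0, D 64, A 3, B 44.
D has the most first-place votes.

D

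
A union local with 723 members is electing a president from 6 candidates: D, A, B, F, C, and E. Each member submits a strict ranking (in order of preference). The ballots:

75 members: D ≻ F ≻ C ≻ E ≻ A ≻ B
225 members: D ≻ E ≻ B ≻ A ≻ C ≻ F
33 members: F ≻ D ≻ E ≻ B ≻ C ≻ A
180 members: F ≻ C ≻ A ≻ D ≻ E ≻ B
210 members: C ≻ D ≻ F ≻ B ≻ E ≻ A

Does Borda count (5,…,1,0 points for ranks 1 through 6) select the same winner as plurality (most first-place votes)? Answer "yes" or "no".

yes

Borda — scores: D 2832, A 1065, B 1161, F 1995, C 2253, E 1539. Winner: D.
Plurality — first-place votes: D 300, A 0, B 0, F 213, C 210, E 0. Winner: D.
The two methods agree.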